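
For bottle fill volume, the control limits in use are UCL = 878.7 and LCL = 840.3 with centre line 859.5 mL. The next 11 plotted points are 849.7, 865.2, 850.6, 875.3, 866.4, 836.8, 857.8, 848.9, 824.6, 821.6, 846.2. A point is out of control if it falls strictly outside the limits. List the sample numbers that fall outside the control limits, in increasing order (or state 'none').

6, 9, 10

Compare each point to [840.3, 878.7]: sample 6 = 836.8 < LCL; sample 9 = 824.6 < LCL; sample 10 = 821.6 < LCL.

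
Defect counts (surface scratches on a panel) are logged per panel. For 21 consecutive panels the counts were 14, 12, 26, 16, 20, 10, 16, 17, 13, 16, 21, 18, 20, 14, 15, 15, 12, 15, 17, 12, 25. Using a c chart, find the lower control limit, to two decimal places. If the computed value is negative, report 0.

4.24

c̄ = (14 + 12 + 26 + 16 + 20 + 10 + 16 + 17 + 13 + 16 + 21 + 18 + 20 + 14 + 15 + 15 + 12 + 15 + 17 + 12 + 25) / 21 = 344 / 21 = 16.3810
LCL = c̄ − 3√c̄ = 16.3810 − 3 × 4.0473 = 4.2389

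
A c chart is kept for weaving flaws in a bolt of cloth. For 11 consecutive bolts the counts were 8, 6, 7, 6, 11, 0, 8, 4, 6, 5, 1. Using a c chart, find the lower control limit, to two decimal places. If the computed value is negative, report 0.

c̄ = (8 + 6 + 7 + 6 + 11 + 0 + 8 + 4 + 6 + 5 + 1) / 11 = 62 / 11 = 5.6364
LCL = c̄ − 3√c̄ = 5.6364 − 3 × 2.3741 = -1.4859 → 0 (cannot be negative)

0.00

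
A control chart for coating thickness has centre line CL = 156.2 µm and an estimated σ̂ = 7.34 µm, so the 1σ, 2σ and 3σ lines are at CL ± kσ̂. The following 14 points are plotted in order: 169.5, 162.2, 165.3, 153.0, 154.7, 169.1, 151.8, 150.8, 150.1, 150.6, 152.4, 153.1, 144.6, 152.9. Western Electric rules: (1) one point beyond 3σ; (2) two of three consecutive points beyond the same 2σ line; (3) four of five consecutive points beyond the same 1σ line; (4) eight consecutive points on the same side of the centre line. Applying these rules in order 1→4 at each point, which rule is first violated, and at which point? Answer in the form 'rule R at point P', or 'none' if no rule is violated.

Zone of each point (C = within 1σ̂, B = 1σ̂–2σ̂, A = 2σ̂–3σ̂, * = beyond 3σ̂; sign = side of CL): 1:+B, 2:+C, 3:+B, 4:-C, 5:-C, 6:+B, 7:-C, 8:-C, 9:-C, 10:-C, 11:-C, 12:-C, 13:-B, 14:-C
Rule 4 (eight consecutive points on the same side of the centre line) is satisfied at point 14.

rule 4 at point 14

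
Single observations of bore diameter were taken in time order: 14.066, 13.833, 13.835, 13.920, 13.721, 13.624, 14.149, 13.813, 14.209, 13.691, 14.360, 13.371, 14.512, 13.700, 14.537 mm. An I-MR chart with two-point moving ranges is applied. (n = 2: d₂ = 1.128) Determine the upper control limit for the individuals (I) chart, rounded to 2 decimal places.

15.26

X̄ = (14.066 + 13.833 + 13.835 + 13.920 + 13.721 + 13.624 + 14.149 + 13.813 + 14.209 + 13.691 + 14.360 + 13.371 + 14.512 + 13.700 + 14.537) / 15 = 13.9561
Moving ranges: 0.233, 0.002, 0.085, 0.199, 0.097, 0.525, 0.336, 0.396, 0.518, 0.669, 0.989, 1.141, 0.812, 0.837; M̄R̄ = 6.8390 / 14 = 0.4885
UCL = X̄ + 3·M̄R̄/d₂ = 13.9561 + 3 × 0.4885 / 1.128 = 15.2553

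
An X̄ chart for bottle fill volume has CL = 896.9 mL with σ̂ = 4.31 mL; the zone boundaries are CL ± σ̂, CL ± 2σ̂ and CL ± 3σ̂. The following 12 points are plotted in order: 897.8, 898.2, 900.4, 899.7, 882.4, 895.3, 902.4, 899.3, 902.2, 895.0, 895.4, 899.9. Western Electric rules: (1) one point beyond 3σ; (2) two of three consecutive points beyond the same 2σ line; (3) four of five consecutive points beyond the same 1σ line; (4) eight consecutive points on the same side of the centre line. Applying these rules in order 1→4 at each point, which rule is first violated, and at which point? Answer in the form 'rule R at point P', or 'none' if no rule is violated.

rule 1 at point 5

Zone of each point (C = within 1σ̂, B = 1σ̂–2σ̂, A = 2σ̂–3σ̂, * = beyond 3σ̂; sign = side of CL): 1:+C, 2:+C, 3:+C, 4:+C, 5:-*, 6:-C, 7:+B, 8:+C, 9:+B, 10:-C, 11:-C, 12:+C
Rule 1 (one point beyond the 3σ limits) is satisfied at point 5.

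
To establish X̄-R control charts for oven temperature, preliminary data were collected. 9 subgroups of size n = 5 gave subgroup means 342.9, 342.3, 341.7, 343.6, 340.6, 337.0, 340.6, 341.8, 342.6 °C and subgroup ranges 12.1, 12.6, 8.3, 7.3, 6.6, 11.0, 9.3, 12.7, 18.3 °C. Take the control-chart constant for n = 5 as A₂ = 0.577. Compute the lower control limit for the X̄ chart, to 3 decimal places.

X̄̄ = (342.9 + 342.3 + 341.7 + 343.6 + 340.6 + 337.0 + 340.6 + 341.8 + 342.6) / 9 = 3073.1000 / 9 = 341.4556
R̄ = (12.1 + 12.6 + 8.3 + 7.3 + 6.6 + 11.0 + 9.3 + 12.7 + 18.3) / 9 = 98.2000 / 9 = 10.9111
LCL = X̄̄ − A₂·R̄ = 341.4556 − 0.577 × 10.9111 = 335.1598

335.160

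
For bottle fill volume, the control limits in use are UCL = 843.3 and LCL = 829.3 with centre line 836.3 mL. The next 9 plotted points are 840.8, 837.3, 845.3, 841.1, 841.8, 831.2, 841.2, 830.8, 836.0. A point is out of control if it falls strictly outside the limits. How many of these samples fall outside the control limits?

1

Compare each point to [829.3, 843.3]: sample 3 = 845.3 > UCL.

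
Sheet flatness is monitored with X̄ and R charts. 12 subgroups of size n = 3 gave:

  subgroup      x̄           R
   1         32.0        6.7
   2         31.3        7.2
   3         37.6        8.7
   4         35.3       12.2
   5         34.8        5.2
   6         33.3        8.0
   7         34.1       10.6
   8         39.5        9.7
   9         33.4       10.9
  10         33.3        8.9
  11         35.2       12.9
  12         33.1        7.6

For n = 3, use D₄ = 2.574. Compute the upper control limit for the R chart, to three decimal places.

23.295

R̄ = (6.7 + 7.2 + 8.7 + 12.2 + 5.2 + 8.0 + 10.6 + 9.7 + 10.9 + 8.9 + 12.9 + 7.6) / 12 = 108.6000 / 12 = 9.0500
UCL_R = D₄·R̄ = 2.574 × 9.0500 = 23.2947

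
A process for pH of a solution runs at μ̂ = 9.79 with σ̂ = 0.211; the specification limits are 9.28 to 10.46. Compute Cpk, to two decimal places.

Cpu = (USL − μ̂) / (3σ̂) = (10.46 − 9.79) / (3 × 0.211) = 1.0585; Cpl = (μ̂ − LSL) / (3σ̂) = (9.79 − 9.28) / (3 × 0.211) = 0.8057; Cpk = min(Cpu, Cpl) = 0.8057

0.81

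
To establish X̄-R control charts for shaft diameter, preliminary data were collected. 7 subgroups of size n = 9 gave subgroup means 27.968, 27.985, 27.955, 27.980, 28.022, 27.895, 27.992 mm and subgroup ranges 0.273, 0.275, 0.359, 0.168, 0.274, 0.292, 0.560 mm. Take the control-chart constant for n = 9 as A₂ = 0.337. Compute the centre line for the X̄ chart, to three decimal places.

X̄̄ = (27.968 + 27.985 + 27.955 + 27.980 + 28.022 + 27.895 + 27.992) / 7 = 195.7970 / 7 = 27.9710
CL = X̄̄ = 27.9710

27.971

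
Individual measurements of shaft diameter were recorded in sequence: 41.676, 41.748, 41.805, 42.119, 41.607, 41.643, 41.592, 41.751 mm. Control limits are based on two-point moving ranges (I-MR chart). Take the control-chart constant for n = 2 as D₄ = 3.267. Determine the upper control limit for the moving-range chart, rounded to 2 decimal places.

0.56

Moving ranges: 0.072, 0.057, 0.314, 0.512, 0.036, 0.051, 0.159; M̄R̄ = 1.2010 / 7 = 0.1716
UCL_MR = D₄·M̄R̄ = 3.267 × 0.1716 = 0.5605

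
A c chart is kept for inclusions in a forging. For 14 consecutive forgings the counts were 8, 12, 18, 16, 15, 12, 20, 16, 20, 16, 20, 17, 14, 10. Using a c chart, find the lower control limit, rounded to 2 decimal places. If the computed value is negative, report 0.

3.56

c̄ = (8 + 12 + 18 + 16 + 15 + 12 + 20 + 16 + 20 + 16 + 20 + 17 + 14 + 10) / 14 = 214 / 14 = 15.2857
LCL = c̄ − 3√c̄ = 15.2857 − 3 × 3.9097 = 3.5566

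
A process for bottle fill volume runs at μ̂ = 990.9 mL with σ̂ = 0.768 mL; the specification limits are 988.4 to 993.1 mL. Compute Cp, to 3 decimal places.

1.020

Cp = (USL − LSL) / (6σ̂) = (993.1 − 988.4) / (6 × 0.768) = 4.7000 / 4.6080 = 1.0200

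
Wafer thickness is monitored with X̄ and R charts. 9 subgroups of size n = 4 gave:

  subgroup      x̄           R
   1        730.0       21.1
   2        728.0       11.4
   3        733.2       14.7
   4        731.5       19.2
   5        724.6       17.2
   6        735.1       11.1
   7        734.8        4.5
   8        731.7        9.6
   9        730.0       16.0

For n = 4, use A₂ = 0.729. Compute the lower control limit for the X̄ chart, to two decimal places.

X̄̄ = (730.0 + 728.0 + 733.2 + 731.5 + 724.6 + 735.1 + 734.8 + 731.7 + 730.0) / 9 = 6578.9000 / 9 = 730.9889
R̄ = (21.1 + 11.4 + 14.7 + 19.2 + 17.2 + 11.1 + 4.5 + 9.6 + 16.0) / 9 = 124.8000 / 9 = 13.8667
LCL = X̄̄ − A₂·R̄ = 730.9889 − 0.729 × 13.8667 = 720.8801

720.88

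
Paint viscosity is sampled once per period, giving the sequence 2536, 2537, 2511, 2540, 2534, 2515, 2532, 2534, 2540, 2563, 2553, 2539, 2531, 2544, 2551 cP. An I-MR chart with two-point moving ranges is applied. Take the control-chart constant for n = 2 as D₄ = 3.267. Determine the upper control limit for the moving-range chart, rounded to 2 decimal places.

Moving ranges: 1, 26, 29, 6, 19, 17, 2, 6, 23, 10, 14, 8, 13, 7; M̄R̄ = 181.0000 / 14 = 12.9286
UCL_MR = D₄·M̄R̄ = 3.267 × 12.9286 = 42.2376

42.24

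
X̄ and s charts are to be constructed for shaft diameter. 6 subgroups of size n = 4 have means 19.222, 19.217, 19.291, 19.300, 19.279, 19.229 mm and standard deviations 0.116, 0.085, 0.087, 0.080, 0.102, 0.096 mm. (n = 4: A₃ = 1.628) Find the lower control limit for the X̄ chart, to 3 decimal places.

19.103

X̄̄ = (19.222 + 19.217 + 19.291 + 19.300 + 19.279 + 19.229) / 6 = 19.2563
s̄ = (0.116 + 0.085 + 0.087 + 0.080 + 0.102 + 0.096) / 6 = 0.0943
LCL = X̄̄ − A₃·s̄ = 19.2563 − 1.628 × 0.0943 = 19.1028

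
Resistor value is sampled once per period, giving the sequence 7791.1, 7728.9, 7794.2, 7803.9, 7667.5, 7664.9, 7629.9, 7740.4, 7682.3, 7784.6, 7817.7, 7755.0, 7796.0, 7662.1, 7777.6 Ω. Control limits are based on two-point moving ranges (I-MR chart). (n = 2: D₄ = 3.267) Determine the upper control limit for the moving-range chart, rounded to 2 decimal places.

225.96

Moving ranges: 62.2, 65.3, 9.7, 136.4, 2.6, 35.0, 110.5, 58.1, 102.3, 33.1, 62.7, 41.0, 133.9, 115.5; M̄R̄ = 968.3000 / 14 = 69.1643
UCL_MR = D₄·M̄R̄ = 3.267 × 69.1643 = 225.9597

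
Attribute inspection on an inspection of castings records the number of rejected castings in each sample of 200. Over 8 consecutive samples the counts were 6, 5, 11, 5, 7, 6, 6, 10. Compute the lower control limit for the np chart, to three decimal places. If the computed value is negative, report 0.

p̄ = Σdᵢ / (k·n) = 56 / (8 × 200) = 0.03500
LCL = np̄ − 3·√(np̄(1−p̄)) = 7.0000 − 3 × 2.5990 = -0.7971 → 0 (negative, so LCL = 0)

0.000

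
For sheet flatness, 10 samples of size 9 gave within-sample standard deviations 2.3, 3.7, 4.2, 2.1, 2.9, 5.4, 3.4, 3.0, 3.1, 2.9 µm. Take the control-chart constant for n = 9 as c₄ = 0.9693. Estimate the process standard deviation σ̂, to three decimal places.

3.405

s̄ = (2.3 + 3.7 + 4.2 + 2.1 + 2.9 + 5.4 + 3.4 + 3.0 + 3.1 + 2.9) / 10 = 3.3000
σ̂ = s̄ / c₄ = 3.3000 / 0.9693 = 3.4045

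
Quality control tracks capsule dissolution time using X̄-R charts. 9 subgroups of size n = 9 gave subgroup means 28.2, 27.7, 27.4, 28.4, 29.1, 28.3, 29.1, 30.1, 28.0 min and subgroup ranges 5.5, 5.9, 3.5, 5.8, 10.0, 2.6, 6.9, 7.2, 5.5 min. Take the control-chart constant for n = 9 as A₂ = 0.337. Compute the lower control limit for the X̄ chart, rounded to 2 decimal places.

26.50

X̄̄ = (28.2 + 27.7 + 27.4 + 28.4 + 29.1 + 28.3 + 29.1 + 30.1 + 28.0) / 9 = 256.3000 / 9 = 28.4778
R̄ = (5.5 + 5.9 + 3.5 + 5.8 + 10.0 + 2.6 + 6.9 + 7.2 + 5.5) / 9 = 52.9000 / 9 = 5.8778
LCL = X̄̄ − A₂·R̄ = 28.4778 − 0.337 × 5.8778 = 26.4970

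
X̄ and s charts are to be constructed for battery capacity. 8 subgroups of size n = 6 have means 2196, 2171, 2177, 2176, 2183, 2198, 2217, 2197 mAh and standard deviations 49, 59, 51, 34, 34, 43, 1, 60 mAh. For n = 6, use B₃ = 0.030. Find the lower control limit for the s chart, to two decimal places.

1.24

s̄ = (49 + 59 + 51 + 34 + 34 + 43 + 1 + 60) / 8 = 41.3750
LCL_s = B₃·s̄ = 0.030 × 41.3750 = 1.2412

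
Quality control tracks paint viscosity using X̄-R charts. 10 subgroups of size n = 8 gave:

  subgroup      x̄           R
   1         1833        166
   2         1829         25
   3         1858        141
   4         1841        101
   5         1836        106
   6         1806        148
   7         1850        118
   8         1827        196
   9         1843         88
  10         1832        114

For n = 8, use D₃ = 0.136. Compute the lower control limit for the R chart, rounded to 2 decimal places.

R̄ = (166 + 25 + 141 + 101 + 106 + 148 + 118 + 196 + 88 + 114) / 10 = 1203.0000 / 10 = 120.3000
LCL_R = D₃·R̄ = 0.136 × 120.3000 = 16.3608

16.36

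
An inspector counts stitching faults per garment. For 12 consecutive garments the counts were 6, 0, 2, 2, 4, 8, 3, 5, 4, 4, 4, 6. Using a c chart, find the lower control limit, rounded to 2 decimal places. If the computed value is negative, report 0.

c̄ = (6 + 0 + 2 + 2 + 4 + 8 + 3 + 5 + 4 + 4 + 4 + 6) / 12 = 48 / 12 = 4.0000
LCL = c̄ − 3√c̄ = 4.0000 − 3 × 2.0000 = -2.0000 → 0 (cannot be negative)

0.00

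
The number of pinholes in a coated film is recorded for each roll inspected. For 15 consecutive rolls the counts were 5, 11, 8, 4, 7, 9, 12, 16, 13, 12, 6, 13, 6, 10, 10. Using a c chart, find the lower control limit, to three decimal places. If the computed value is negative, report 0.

0.236

c̄ = (5 + 11 + 8 + 4 + 7 + 9 + 12 + 16 + 13 + 12 + 6 + 13 + 6 + 10 + 10) / 15 = 142 / 15 = 9.4667
LCL = c̄ − 3√c̄ = 9.4667 − 3 × 3.0768 = 0.2363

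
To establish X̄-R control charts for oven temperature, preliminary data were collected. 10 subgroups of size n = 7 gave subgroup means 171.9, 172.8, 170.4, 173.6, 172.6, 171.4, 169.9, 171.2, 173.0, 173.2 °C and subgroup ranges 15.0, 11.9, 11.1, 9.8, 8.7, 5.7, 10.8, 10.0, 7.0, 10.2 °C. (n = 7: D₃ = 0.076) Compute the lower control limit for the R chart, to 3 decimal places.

0.762

R̄ = (15.0 + 11.9 + 11.1 + 9.8 + 8.7 + 5.7 + 10.8 + 10.0 + 7.0 + 10.2) / 10 = 100.2000 / 10 = 10.0200
LCL_R = D₃·R̄ = 0.076 × 10.0200 = 0.7615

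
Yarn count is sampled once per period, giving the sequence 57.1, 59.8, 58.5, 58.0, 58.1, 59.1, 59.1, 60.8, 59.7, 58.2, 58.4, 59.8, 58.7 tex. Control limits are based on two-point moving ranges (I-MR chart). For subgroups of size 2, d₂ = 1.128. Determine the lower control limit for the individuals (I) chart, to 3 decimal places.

56.077

X̄ = (57.1 + 59.8 + 58.5 + 58.0 + 58.1 + 59.1 + 59.1 + 60.8 + 59.7 + 58.2 + 58.4 + 59.8 + 58.7) / 13 = 58.8692
Moving ranges: 2.7, 1.3, 0.5, 0.1, 1.0, 0.0, 1.7, 1.1, 1.5, 0.2, 1.4, 1.1; M̄R̄ = 12.6000 / 12 = 1.0500
LCL = X̄ − 3·M̄R̄/d₂ = 58.8692 − 3 × 1.0500 / 1.128 = 56.0767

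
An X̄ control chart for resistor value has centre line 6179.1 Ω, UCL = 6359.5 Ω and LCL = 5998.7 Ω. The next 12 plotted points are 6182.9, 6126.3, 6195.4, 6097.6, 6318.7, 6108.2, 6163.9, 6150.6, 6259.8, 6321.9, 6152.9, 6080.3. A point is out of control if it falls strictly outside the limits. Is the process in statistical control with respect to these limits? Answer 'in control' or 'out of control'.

All 12 points lie within [5998.7, 6359.5].

in control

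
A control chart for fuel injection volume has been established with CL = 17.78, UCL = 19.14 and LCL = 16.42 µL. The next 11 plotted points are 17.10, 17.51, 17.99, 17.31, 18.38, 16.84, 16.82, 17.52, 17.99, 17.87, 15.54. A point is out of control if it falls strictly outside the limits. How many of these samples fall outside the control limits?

1

Compare each point to [16.42, 19.14]: sample 11 = 15.54 < LCL.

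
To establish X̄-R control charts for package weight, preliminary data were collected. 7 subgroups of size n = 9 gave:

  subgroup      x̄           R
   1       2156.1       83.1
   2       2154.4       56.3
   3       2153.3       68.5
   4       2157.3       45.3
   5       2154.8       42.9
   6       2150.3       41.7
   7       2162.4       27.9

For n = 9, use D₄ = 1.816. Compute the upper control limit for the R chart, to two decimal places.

R̄ = (83.1 + 56.3 + 68.5 + 45.3 + 42.9 + 41.7 + 27.9) / 7 = 365.7000 / 7 = 52.2429
UCL_R = D₄·R̄ = 1.816 × 52.2429 = 94.8730

94.87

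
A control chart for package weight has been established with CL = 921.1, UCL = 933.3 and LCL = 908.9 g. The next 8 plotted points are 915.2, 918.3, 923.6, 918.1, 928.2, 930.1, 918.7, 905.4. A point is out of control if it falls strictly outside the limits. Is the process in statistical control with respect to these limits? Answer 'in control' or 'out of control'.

Compare each point to [908.9, 933.3]: sample 8 = 905.4 < LCL.

out of control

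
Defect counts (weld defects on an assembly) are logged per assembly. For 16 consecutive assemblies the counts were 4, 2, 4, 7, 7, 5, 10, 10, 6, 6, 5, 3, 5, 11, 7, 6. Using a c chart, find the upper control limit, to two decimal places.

13.55

c̄ = (4 + 2 + 4 + 7 + 7 + 5 + 10 + 10 + 6 + 6 + 5 + 3 + 5 + 11 + 7 + 6) / 16 = 98 / 16 = 6.1250
UCL = c̄ + 3√c̄ = 6.1250 + 3 × √6.1250 = 6.1250 + 3 × 2.4749 = 13.5496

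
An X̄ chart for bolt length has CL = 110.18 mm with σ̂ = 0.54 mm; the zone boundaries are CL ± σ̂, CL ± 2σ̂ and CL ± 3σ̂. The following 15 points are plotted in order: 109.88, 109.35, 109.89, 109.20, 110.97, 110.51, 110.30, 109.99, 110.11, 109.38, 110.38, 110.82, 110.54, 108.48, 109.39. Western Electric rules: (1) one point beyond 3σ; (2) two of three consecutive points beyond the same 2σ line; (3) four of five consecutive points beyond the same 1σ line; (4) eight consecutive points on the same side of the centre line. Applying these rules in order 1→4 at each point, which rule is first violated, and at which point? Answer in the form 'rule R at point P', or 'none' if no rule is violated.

Zone of each point (C = within 1σ̂, B = 1σ̂–2σ̂, A = 2σ̂–3σ̂, * = beyond 3σ̂; sign = side of CL): 1:-C, 2:-B, 3:-C, 4:-B, 5:+B, 6:+C, 7:+C, 8:-C, 9:-C, 10:-B, 11:+C, 12:+B, 13:+C, 14:-*, 15:-B
Rule 1 (one point beyond the 3σ limits) is satisfied at point 14.

rule 1 at point 14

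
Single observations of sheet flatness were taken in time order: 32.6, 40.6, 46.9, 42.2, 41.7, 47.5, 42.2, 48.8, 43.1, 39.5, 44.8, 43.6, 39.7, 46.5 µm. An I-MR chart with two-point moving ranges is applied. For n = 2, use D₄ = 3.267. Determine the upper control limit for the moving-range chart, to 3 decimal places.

16.008

Moving ranges: 8.0, 6.3, 4.7, 0.5, 5.8, 5.3, 6.6, 5.7, 3.6, 5.3, 1.2, 3.9, 6.8; M̄R̄ = 63.7000 / 13 = 4.9000
UCL_MR = D₄·M̄R̄ = 3.267 × 4.9000 = 16.0083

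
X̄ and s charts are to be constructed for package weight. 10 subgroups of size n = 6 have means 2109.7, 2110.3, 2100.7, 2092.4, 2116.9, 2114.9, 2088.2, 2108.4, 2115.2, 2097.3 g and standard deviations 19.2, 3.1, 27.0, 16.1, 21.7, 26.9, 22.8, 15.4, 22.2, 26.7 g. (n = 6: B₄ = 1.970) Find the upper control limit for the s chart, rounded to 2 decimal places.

s̄ = (19.2 + 3.1 + 27.0 + 16.1 + 21.7 + 26.9 + 22.8 + 15.4 + 22.2 + 26.7) / 10 = 20.1100
UCL_s = B₄·s̄ = 1.970 × 20.1100 = 39.6167

39.62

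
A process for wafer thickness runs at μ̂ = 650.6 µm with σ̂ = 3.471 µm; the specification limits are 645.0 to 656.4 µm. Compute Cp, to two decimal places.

Cp = (USL − LSL) / (6σ̂) = (656.4 − 645.0) / (6 × 3.471) = 11.4000 / 20.8260 = 0.5474

0.55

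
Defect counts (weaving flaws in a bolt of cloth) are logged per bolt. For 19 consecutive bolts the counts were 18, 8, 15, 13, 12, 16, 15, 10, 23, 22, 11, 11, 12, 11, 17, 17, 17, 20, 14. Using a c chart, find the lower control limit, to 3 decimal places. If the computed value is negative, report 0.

c̄ = (18 + 8 + 15 + 13 + 12 + 16 + 15 + 10 + 23 + 22 + 11 + 11 + 12 + 11 + 17 + 17 + 17 + 20 + 14) / 19 = 282 / 19 = 14.8421
LCL = c̄ − 3√c̄ = 14.8421 − 3 × 3.8525 = 3.2845

3.284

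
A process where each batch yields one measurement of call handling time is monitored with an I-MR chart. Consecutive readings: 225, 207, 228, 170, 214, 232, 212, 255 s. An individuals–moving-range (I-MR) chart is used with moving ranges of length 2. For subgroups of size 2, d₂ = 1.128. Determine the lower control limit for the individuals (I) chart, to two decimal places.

X̄ = (225 + 207 + 228 + 170 + 214 + 232 + 212 + 255) / 8 = 217.8750
Moving ranges: 18, 21, 58, 44, 18, 20, 43; M̄R̄ = 222.0000 / 7 = 31.7143
LCL = X̄ − 3·M̄R̄/d₂ = 217.8750 − 3 × 31.7143 / 1.128 = 133.5285

133.53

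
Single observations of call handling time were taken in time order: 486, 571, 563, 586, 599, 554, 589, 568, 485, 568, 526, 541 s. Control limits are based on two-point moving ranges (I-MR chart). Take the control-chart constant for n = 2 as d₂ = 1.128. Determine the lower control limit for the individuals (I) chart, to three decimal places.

X̄ = (486 + 571 + 563 + 586 + 599 + 554 + 589 + 568 + 485 + 568 + 526 + 541) / 12 = 553.0000
Moving ranges: 85, 8, 23, 13, 45, 35, 21, 83, 83, 42, 15; M̄R̄ = 453.0000 / 11 = 41.1818
LCL = X̄ − 3·M̄R̄/d₂ = 553.0000 − 3 × 41.1818 / 1.128 = 443.4739

443.474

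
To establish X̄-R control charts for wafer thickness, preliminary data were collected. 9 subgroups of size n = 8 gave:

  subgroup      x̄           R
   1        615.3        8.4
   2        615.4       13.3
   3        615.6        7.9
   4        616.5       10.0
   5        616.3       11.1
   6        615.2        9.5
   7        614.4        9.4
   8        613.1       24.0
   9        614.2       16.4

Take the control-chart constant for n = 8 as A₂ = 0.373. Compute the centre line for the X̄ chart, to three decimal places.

X̄̄ = (615.3 + 615.4 + 615.6 + 616.5 + 616.3 + 615.2 + 614.4 + 613.1 + 614.2) / 9 = 5536.0000 / 9 = 615.1111
CL = X̄̄ = 615.1111

615.111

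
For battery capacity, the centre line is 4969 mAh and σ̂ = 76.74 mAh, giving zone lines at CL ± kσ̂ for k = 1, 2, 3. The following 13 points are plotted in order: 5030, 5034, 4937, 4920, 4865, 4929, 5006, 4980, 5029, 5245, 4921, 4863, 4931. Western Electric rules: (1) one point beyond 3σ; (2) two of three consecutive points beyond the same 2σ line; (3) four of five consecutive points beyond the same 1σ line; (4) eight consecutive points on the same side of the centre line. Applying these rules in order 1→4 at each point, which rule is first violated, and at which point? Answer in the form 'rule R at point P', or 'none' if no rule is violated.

Zone of each point (C = within 1σ̂, B = 1σ̂–2σ̂, A = 2σ̂–3σ̂, * = beyond 3σ̂; sign = side of CL): 1:+C, 2:+C, 3:-C, 4:-C, 5:-B, 6:-C, 7:+C, 8:+C, 9:+C, 10:+*, 11:-C, 12:-B, 13:-C
Rule 1 (one point beyond the 3σ limits) is satisfied at point 10.

rule 1 at point 10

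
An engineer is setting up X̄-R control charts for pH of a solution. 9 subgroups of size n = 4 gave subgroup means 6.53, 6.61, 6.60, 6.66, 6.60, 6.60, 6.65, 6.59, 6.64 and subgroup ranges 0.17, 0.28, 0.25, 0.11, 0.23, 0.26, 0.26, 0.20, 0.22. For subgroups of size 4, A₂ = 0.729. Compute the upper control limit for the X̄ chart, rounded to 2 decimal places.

6.77

X̄̄ = (6.53 + 6.61 + 6.60 + 6.66 + 6.60 + 6.60 + 6.65 + 6.59 + 6.64) / 9 = 59.4800 / 9 = 6.6089
R̄ = (0.17 + 0.28 + 0.25 + 0.11 + 0.23 + 0.26 + 0.26 + 0.20 + 0.22) / 9 = 1.9800 / 9 = 0.2200
UCL = X̄̄ + A₂·R̄ = 6.6089 + 0.729 × 0.2200 = 6.7693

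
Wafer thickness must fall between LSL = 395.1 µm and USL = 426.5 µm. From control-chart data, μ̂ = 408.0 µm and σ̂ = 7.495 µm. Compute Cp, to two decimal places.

Cp = (USL − LSL) / (6σ̂) = (426.5 − 395.1) / (6 × 7.495) = 31.4000 / 44.9700 = 0.6982

0.70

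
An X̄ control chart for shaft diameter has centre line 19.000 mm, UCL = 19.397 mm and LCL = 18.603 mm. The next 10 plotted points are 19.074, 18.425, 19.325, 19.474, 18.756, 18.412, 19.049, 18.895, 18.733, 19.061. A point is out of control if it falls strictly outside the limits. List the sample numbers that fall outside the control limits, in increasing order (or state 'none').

2, 4, 6

Compare each point to [18.603, 19.397]: sample 2 = 18.425 < LCL; sample 4 = 19.474 > UCL; sample 6 = 18.412 < LCL.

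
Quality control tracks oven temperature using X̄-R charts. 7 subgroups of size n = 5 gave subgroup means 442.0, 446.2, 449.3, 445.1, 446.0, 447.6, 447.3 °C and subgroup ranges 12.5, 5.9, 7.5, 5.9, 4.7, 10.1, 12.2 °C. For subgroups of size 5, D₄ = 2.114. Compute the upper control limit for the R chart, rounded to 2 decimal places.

17.76

R̄ = (12.5 + 5.9 + 7.5 + 5.9 + 4.7 + 10.1 + 12.2) / 7 = 58.8000 / 7 = 8.4000
UCL_R = D₄·R̄ = 2.114 × 8.4000 = 17.7576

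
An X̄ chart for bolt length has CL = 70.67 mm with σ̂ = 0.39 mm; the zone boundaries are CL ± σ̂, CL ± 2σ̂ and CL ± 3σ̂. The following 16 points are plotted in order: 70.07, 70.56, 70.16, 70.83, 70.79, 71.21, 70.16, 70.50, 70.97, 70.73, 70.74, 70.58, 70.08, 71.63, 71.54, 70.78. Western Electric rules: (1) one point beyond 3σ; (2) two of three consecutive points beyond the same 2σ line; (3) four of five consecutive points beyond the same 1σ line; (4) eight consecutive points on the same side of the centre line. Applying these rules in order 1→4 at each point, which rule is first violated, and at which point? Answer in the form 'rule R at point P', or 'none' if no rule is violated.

rule 2 at point 15

Zone of each point (C = within 1σ̂, B = 1σ̂–2σ̂, A = 2σ̂–3σ̂, * = beyond 3σ̂; sign = side of CL): 1:-B, 2:-C, 3:-B, 4:+C, 5:+C, 6:+B, 7:-B, 8:-C, 9:+C, 10:+C, 11:+C, 12:-C, 13:-B, 14:+A, 15:+A, 16:+C
Rule 2 (two of three consecutive points beyond the same 2σ limit) is satisfied at point 15.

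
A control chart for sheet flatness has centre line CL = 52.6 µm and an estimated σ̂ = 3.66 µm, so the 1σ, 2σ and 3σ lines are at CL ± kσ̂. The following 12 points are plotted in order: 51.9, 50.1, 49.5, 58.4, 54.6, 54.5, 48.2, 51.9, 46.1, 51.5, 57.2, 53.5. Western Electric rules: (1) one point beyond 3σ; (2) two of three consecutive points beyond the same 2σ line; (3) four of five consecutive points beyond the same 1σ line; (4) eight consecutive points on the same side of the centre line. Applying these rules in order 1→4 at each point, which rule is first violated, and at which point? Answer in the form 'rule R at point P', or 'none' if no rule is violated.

Zone of each point (C = within 1σ̂, B = 1σ̂–2σ̂, A = 2σ̂–3σ̂, * = beyond 3σ̂; sign = side of CL): 1:-C, 2:-C, 3:-C, 4:+B, 5:+C, 6:+C, 7:-B, 8:-C, 9:-B, 10:-C, 11:+B, 12:+C
No rule fires across all 12 points.

none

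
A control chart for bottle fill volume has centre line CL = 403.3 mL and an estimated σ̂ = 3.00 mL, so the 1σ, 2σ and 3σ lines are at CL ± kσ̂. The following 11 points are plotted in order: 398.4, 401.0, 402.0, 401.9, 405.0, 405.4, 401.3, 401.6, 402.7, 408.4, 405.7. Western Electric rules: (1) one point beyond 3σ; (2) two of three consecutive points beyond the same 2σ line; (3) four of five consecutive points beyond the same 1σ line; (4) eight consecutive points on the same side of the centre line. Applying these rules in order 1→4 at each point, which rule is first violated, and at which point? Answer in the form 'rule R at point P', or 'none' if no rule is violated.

none

Zone of each point (C = within 1σ̂, B = 1σ̂–2σ̂, A = 2σ̂–3σ̂, * = beyond 3σ̂; sign = side of CL): 1:-B, 2:-C, 3:-C, 4:-C, 5:+C, 6:+C, 7:-C, 8:-C, 9:-C, 10:+B, 11:+C
No rule fires across all 11 points.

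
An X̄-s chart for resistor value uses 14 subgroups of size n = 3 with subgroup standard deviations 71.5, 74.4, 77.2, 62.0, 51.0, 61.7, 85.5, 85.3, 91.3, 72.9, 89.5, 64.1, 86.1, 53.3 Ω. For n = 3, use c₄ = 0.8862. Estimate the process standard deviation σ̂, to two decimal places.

s̄ = (71.5 + 74.4 + 77.2 + 62.0 + 51.0 + 61.7 + 85.5 + 85.3 + 91.3 + 72.9 + 89.5 + 64.1 + 86.1 + 53.3) / 14 = 73.2714
σ̂ = s̄ / c₄ = 73.2714 / 0.8862 = 82.6805

82.68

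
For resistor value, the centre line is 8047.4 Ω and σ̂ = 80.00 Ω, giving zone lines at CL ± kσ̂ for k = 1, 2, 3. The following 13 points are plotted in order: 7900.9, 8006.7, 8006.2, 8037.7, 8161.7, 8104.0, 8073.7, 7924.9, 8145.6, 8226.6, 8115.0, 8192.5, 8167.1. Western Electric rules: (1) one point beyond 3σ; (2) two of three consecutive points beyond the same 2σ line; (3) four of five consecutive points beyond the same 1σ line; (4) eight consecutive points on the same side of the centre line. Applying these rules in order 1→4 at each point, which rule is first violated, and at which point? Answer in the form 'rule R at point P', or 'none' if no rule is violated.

rule 3 at point 13

Zone of each point (C = within 1σ̂, B = 1σ̂–2σ̂, A = 2σ̂–3σ̂, * = beyond 3σ̂; sign = side of CL): 1:-B, 2:-C, 3:-C, 4:-C, 5:+B, 6:+C, 7:+C, 8:-B, 9:+B, 10:+A, 11:+C, 12:+B, 13:+B
Rule 3 (four of five consecutive points beyond the same 1σ limit) is satisfied at point 13.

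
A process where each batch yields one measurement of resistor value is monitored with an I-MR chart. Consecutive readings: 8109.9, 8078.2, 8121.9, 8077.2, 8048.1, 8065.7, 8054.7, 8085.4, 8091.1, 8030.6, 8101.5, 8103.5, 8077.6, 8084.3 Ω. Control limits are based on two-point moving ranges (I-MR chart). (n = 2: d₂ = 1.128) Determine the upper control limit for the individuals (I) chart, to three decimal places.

8158.475

X̄ = (8109.9 + 8078.2 + 8121.9 + 8077.2 + 8048.1 + 8065.7 + 8054.7 + 8085.4 + 8091.1 + 8030.6 + 8101.5 + 8103.5 + 8077.6 + 8084.3) / 14 = 8080.6929
Moving ranges: 31.7, 43.7, 44.7, 29.1, 17.6, 11.0, 30.7, 5.7, 60.5, 70.9, 2.0, 25.9, 6.7; M̄R̄ = 380.2000 / 13 = 29.2462
UCL = X̄ + 3·M̄R̄/d₂ = 8080.6929 + 3 × 29.2462 / 1.128 = 8158.4752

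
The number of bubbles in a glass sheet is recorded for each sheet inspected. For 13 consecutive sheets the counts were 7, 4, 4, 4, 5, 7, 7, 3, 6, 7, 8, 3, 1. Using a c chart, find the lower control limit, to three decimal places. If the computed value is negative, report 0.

0.000

c̄ = (7 + 4 + 4 + 4 + 5 + 7 + 7 + 3 + 6 + 7 + 8 + 3 + 1) / 13 = 66 / 13 = 5.0769
LCL = c̄ − 3√c̄ = 5.0769 − 3 × 2.2532 = -1.6827 → 0 (cannot be negative)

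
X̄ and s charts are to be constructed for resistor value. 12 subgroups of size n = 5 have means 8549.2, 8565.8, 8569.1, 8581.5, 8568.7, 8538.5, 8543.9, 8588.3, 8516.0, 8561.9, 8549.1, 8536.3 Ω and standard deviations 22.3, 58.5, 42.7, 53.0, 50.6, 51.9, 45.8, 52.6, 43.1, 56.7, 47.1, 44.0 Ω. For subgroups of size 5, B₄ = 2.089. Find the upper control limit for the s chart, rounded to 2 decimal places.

98.93

s̄ = (22.3 + 58.5 + 42.7 + 53.0 + 50.6 + 51.9 + 45.8 + 52.6 + 43.1 + 56.7 + 47.1 + 44.0) / 12 = 47.3583
UCL_s = B₄·s̄ = 2.089 × 47.3583 = 98.9316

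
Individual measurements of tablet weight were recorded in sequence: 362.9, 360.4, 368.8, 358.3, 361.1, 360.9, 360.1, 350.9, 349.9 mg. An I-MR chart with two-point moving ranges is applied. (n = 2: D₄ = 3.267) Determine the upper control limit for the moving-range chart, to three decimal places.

Moving ranges: 2.5, 8.4, 10.5, 2.8, 0.2, 0.8, 9.2, 1.0; M̄R̄ = 35.4000 / 8 = 4.4250
UCL_MR = D₄·M̄R̄ = 3.267 × 4.4250 = 14.4565

14.456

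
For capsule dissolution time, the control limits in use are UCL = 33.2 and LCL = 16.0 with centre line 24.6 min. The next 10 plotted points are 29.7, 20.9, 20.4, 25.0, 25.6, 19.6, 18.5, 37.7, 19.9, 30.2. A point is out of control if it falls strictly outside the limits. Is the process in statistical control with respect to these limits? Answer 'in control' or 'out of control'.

Compare each point to [16.0, 33.2]: sample 8 = 37.7 > UCL.

out of control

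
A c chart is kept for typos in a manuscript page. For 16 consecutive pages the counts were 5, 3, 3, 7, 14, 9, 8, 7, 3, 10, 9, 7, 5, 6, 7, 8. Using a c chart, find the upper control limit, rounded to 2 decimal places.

c̄ = (5 + 3 + 3 + 7 + 14 + 9 + 8 + 7 + 3 + 10 + 9 + 7 + 5 + 6 + 7 + 8) / 16 = 111 / 16 = 6.9375
UCL = c̄ + 3√c̄ = 6.9375 + 3 × √6.9375 = 6.9375 + 3 × 2.6339 = 14.8392

14.84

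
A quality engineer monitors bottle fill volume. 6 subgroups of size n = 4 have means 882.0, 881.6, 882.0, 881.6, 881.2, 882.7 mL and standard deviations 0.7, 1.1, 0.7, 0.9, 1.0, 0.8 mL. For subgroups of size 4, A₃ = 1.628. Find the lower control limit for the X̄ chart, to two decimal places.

880.44

X̄̄ = (882.0 + 881.6 + 882.0 + 881.6 + 881.2 + 882.7) / 6 = 881.8500
s̄ = (0.7 + 1.1 + 0.7 + 0.9 + 1.0 + 0.8) / 6 = 0.8667
LCL = X̄̄ − A₃·s̄ = 881.8500 − 1.628 × 0.8667 = 880.4391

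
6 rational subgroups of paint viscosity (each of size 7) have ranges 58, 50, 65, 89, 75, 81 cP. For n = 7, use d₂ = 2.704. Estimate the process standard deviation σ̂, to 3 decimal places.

R̄ = (58 + 50 + 65 + 89 + 75 + 81) / 6 = 69.6667
σ̂ = R̄ / d₂ = 69.6667 / 2.704 = 25.7643

25.764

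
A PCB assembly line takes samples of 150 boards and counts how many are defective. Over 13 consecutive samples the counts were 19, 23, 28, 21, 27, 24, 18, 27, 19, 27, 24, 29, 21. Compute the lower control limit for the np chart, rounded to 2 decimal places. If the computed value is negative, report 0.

10.23

p̄ = Σdᵢ / (k·n) = 307 / (13 × 150) = 0.15744
LCL = np̄ − 3·√(np̄(1−p̄)) = 23.6154 − 3 × 4.4607 = 10.2334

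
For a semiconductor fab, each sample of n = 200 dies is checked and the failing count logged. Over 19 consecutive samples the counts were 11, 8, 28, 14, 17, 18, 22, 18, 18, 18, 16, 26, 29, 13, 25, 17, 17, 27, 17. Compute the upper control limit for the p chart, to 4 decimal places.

0.1565

p̄ = Σdᵢ / (k·n) = 359 / (19 × 200) = 0.09447
UCL = p̄ + 3·√(p̄(1−p̄)/n) = 0.09447 + 3 × √(0.09447×0.90553/200) = 0.09447 + 3 × 0.02068 = 0.15652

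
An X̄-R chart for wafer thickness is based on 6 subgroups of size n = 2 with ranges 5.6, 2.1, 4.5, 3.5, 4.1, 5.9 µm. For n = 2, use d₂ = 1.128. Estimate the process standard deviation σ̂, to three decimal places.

R̄ = (5.6 + 2.1 + 4.5 + 3.5 + 4.1 + 5.9) / 6 = 4.2833
σ̂ = R̄ / d₂ = 4.2833 / 1.128 = 3.7973

3.797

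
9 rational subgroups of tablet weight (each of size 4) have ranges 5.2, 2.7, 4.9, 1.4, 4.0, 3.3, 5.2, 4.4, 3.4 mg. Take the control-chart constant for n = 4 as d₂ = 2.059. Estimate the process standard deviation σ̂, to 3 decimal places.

1.862

R̄ = (5.2 + 2.7 + 4.9 + 1.4 + 4.0 + 3.3 + 5.2 + 4.4 + 3.4) / 9 = 3.8333
σ̂ = R̄ / d₂ = 3.8333 / 2.059 = 1.8617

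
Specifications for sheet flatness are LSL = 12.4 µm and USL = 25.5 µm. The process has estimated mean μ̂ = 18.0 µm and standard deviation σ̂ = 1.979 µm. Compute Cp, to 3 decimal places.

Cp = (USL − LSL) / (6σ̂) = (25.5 − 12.4) / (6 × 1.979) = 13.1000 / 11.8740 = 1.1033

1.103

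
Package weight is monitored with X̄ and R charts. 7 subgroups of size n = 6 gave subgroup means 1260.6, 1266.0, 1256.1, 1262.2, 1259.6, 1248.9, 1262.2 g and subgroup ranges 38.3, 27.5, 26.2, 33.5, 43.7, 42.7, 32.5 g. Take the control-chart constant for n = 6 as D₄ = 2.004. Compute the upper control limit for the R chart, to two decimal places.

69.97

R̄ = (38.3 + 27.5 + 26.2 + 33.5 + 43.7 + 42.7 + 32.5) / 7 = 244.4000 / 7 = 34.9143
UCL_R = D₄·R̄ = 2.004 × 34.9143 = 69.9682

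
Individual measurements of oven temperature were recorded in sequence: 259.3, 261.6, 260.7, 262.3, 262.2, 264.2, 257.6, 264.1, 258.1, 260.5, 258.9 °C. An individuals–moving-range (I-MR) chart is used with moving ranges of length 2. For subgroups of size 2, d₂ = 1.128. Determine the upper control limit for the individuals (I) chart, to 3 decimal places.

X̄ = (259.3 + 261.6 + 260.7 + 262.3 + 262.2 + 264.2 + 257.6 + 264.1 + 258.1 + 260.5 + 258.9) / 11 = 260.8636
Moving ranges: 2.3, 0.9, 1.6, 0.1, 2.0, 6.6, 6.5, 6.0, 2.4, 1.6; M̄R̄ = 30.0000 / 10 = 3.0000
UCL = X̄ + 3·M̄R̄/d₂ = 260.8636 + 3 × 3.0000 / 1.128 = 268.8424

268.842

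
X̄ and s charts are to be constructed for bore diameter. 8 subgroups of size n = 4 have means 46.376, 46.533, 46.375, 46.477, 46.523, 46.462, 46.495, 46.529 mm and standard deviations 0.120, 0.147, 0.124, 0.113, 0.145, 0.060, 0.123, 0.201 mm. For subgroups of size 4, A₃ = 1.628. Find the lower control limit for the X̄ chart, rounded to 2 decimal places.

X̄̄ = (46.376 + 46.533 + 46.375 + 46.477 + 46.523 + 46.462 + 46.495 + 46.529) / 8 = 46.4712
s̄ = (0.120 + 0.147 + 0.124 + 0.113 + 0.145 + 0.060 + 0.123 + 0.201) / 8 = 0.1291
LCL = X̄̄ − A₃·s̄ = 46.4712 − 1.628 × 0.1291 = 46.2610

46.26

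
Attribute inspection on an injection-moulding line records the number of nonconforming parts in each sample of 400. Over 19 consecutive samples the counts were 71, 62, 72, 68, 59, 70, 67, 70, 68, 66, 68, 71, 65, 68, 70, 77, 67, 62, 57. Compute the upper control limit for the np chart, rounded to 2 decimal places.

89.70

p̄ = Σdᵢ / (k·n) = 1278 / (19 × 400) = 0.16816
UCL = np̄ + 3·√(np̄(1−p̄)) = 67.2632 + 3 × √(67.2632×0.83184) = 67.2632 + 3 × 7.4801 = 89.7035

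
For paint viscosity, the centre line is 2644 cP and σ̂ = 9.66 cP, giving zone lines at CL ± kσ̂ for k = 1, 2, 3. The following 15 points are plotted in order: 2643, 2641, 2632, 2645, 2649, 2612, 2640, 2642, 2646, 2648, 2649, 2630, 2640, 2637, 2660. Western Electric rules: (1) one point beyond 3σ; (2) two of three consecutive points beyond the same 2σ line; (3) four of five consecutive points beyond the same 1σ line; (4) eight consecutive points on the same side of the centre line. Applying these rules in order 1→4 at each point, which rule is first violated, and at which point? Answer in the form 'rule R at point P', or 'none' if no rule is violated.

Zone of each point (C = within 1σ̂, B = 1σ̂–2σ̂, A = 2σ̂–3σ̂, * = beyond 3σ̂; sign = side of CL): 1:-C, 2:-C, 3:-B, 4:+C, 5:+C, 6:-*, 7:-C, 8:-C, 9:+C, 10:+C, 11:+C, 12:-B, 13:-C, 14:-C, 15:+B
Rule 1 (one point beyond the 3σ limits) is satisfied at point 6.

rule 1 at point 6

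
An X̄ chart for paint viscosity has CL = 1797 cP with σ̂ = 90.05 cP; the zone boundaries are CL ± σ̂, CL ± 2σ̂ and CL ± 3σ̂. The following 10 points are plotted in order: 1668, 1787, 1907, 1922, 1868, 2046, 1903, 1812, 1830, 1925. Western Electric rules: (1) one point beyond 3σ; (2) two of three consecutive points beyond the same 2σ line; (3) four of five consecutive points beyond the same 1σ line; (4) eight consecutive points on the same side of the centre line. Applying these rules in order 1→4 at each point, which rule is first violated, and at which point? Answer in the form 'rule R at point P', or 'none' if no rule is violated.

Zone of each point (C = within 1σ̂, B = 1σ̂–2σ̂, A = 2σ̂–3σ̂, * = beyond 3σ̂; sign = side of CL): 1:-B, 2:-C, 3:+B, 4:+B, 5:+C, 6:+A, 7:+B, 8:+C, 9:+C, 10:+B
Rule 3 (four of five consecutive points beyond the same 1σ limit) is satisfied at point 7.

rule 3 at point 7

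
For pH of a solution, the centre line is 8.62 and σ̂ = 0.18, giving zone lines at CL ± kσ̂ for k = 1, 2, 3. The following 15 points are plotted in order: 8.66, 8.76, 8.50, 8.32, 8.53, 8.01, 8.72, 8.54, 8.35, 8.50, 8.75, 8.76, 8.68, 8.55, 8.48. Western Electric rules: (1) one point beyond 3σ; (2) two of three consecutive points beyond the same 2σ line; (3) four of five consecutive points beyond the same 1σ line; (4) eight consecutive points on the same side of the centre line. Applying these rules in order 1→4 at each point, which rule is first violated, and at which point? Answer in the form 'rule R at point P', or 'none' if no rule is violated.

Zone of each point (C = within 1σ̂, B = 1σ̂–2σ̂, A = 2σ̂–3σ̂, * = beyond 3σ̂; sign = side of CL): 1:+C, 2:+C, 3:-C, 4:-B, 5:-C, 6:-*, 7:+C, 8:-C, 9:-B, 10:-C, 11:+C, 12:+C, 13:+C, 14:-C, 15:-C
Rule 1 (one point beyond the 3σ limits) is satisfied at point 6.

rule 1 at point 6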